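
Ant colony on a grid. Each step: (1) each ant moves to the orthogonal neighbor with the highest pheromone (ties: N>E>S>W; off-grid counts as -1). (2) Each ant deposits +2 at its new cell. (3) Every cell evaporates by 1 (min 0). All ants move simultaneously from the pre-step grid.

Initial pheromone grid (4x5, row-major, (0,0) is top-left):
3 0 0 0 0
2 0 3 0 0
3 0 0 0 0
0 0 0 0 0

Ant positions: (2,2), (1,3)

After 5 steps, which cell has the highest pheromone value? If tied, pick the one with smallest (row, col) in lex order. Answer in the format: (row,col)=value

Answer: (1,2)=10

Derivation:
Step 1: ant0:(2,2)->N->(1,2) | ant1:(1,3)->W->(1,2)
  grid max=6 at (1,2)
Step 2: ant0:(1,2)->N->(0,2) | ant1:(1,2)->N->(0,2)
  grid max=5 at (1,2)
Step 3: ant0:(0,2)->S->(1,2) | ant1:(0,2)->S->(1,2)
  grid max=8 at (1,2)
Step 4: ant0:(1,2)->N->(0,2) | ant1:(1,2)->N->(0,2)
  grid max=7 at (1,2)
Step 5: ant0:(0,2)->S->(1,2) | ant1:(0,2)->S->(1,2)
  grid max=10 at (1,2)
Final grid:
  0 0 4 0 0
  0 0 10 0 0
  0 0 0 0 0
  0 0 0 0 0
Max pheromone 10 at (1,2)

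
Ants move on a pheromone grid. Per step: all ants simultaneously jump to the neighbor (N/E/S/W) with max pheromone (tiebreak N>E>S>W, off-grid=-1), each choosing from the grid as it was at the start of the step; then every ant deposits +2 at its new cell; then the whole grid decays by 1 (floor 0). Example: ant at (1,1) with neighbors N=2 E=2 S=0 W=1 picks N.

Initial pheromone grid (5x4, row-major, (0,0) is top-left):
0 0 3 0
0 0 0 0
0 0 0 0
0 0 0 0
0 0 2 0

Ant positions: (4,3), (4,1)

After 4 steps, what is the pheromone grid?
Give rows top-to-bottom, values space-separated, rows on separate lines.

After step 1: ants at (4,2),(4,2)
  0 0 2 0
  0 0 0 0
  0 0 0 0
  0 0 0 0
  0 0 5 0
After step 2: ants at (3,2),(3,2)
  0 0 1 0
  0 0 0 0
  0 0 0 0
  0 0 3 0
  0 0 4 0
After step 3: ants at (4,2),(4,2)
  0 0 0 0
  0 0 0 0
  0 0 0 0
  0 0 2 0
  0 0 7 0
After step 4: ants at (3,2),(3,2)
  0 0 0 0
  0 0 0 0
  0 0 0 0
  0 0 5 0
  0 0 6 0

0 0 0 0
0 0 0 0
0 0 0 0
0 0 5 0
0 0 6 0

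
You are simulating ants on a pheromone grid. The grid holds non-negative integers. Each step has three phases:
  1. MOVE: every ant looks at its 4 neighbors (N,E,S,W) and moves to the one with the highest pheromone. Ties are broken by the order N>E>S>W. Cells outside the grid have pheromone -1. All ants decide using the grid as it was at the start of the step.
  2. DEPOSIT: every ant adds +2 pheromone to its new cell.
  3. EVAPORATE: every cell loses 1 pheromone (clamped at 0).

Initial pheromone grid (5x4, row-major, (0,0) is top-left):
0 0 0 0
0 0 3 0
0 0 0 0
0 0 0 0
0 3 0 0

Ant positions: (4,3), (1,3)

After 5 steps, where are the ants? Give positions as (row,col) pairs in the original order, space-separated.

Step 1: ant0:(4,3)->N->(3,3) | ant1:(1,3)->W->(1,2)
  grid max=4 at (1,2)
Step 2: ant0:(3,3)->N->(2,3) | ant1:(1,2)->N->(0,2)
  grid max=3 at (1,2)
Step 3: ant0:(2,3)->N->(1,3) | ant1:(0,2)->S->(1,2)
  grid max=4 at (1,2)
Step 4: ant0:(1,3)->W->(1,2) | ant1:(1,2)->E->(1,3)
  grid max=5 at (1,2)
Step 5: ant0:(1,2)->E->(1,3) | ant1:(1,3)->W->(1,2)
  grid max=6 at (1,2)

(1,3) (1,2)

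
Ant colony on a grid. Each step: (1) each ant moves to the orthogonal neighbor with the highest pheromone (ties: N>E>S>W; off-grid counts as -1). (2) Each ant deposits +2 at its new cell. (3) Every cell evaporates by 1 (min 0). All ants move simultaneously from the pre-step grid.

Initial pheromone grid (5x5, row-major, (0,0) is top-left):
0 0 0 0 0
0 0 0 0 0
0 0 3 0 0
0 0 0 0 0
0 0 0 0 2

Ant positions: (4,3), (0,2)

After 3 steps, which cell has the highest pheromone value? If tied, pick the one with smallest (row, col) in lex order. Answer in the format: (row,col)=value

Step 1: ant0:(4,3)->E->(4,4) | ant1:(0,2)->E->(0,3)
  grid max=3 at (4,4)
Step 2: ant0:(4,4)->N->(3,4) | ant1:(0,3)->E->(0,4)
  grid max=2 at (4,4)
Step 3: ant0:(3,4)->S->(4,4) | ant1:(0,4)->S->(1,4)
  grid max=3 at (4,4)
Final grid:
  0 0 0 0 0
  0 0 0 0 1
  0 0 0 0 0
  0 0 0 0 0
  0 0 0 0 3
Max pheromone 3 at (4,4)

Answer: (4,4)=3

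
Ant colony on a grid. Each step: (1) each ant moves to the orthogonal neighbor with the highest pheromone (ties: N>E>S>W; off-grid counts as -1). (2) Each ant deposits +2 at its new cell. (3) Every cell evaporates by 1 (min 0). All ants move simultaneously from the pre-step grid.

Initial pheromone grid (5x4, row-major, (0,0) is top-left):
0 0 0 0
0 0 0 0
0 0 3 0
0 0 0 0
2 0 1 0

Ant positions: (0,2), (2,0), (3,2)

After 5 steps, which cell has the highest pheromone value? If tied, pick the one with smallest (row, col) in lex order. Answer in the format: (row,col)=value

Answer: (1,2)=6

Derivation:
Step 1: ant0:(0,2)->E->(0,3) | ant1:(2,0)->N->(1,0) | ant2:(3,2)->N->(2,2)
  grid max=4 at (2,2)
Step 2: ant0:(0,3)->S->(1,3) | ant1:(1,0)->N->(0,0) | ant2:(2,2)->N->(1,2)
  grid max=3 at (2,2)
Step 3: ant0:(1,3)->W->(1,2) | ant1:(0,0)->E->(0,1) | ant2:(1,2)->S->(2,2)
  grid max=4 at (2,2)
Step 4: ant0:(1,2)->S->(2,2) | ant1:(0,1)->E->(0,2) | ant2:(2,2)->N->(1,2)
  grid max=5 at (2,2)
Step 5: ant0:(2,2)->N->(1,2) | ant1:(0,2)->S->(1,2) | ant2:(1,2)->S->(2,2)
  grid max=6 at (1,2)
Final grid:
  0 0 0 0
  0 0 6 0
  0 0 6 0
  0 0 0 0
  0 0 0 0
Max pheromone 6 at (1,2)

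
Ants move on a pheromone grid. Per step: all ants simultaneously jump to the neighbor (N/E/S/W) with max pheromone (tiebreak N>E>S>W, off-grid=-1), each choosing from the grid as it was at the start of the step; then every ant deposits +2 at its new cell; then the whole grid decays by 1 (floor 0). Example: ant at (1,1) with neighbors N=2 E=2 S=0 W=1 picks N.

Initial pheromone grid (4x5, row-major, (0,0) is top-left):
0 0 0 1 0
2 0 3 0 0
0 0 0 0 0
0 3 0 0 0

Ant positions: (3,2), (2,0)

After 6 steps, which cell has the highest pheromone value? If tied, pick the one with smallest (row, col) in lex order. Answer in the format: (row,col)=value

Step 1: ant0:(3,2)->W->(3,1) | ant1:(2,0)->N->(1,0)
  grid max=4 at (3,1)
Step 2: ant0:(3,1)->N->(2,1) | ant1:(1,0)->N->(0,0)
  grid max=3 at (3,1)
Step 3: ant0:(2,1)->S->(3,1) | ant1:(0,0)->S->(1,0)
  grid max=4 at (3,1)
Step 4: ant0:(3,1)->N->(2,1) | ant1:(1,0)->N->(0,0)
  grid max=3 at (3,1)
Step 5: ant0:(2,1)->S->(3,1) | ant1:(0,0)->S->(1,0)
  grid max=4 at (3,1)
Step 6: ant0:(3,1)->N->(2,1) | ant1:(1,0)->N->(0,0)
  grid max=3 at (3,1)
Final grid:
  1 0 0 0 0
  2 0 0 0 0
  0 1 0 0 0
  0 3 0 0 0
Max pheromone 3 at (3,1)

Answer: (3,1)=3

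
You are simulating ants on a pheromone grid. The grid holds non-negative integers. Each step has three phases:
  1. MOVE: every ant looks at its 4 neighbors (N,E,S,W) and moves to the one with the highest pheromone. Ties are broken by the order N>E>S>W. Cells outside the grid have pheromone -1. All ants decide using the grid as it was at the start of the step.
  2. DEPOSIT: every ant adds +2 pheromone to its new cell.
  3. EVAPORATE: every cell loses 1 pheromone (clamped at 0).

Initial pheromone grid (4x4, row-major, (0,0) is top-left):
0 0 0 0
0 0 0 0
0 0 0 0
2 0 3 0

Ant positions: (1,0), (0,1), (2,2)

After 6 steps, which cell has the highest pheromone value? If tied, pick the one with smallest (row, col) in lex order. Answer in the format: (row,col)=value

Answer: (0,3)=5

Derivation:
Step 1: ant0:(1,0)->N->(0,0) | ant1:(0,1)->E->(0,2) | ant2:(2,2)->S->(3,2)
  grid max=4 at (3,2)
Step 2: ant0:(0,0)->E->(0,1) | ant1:(0,2)->E->(0,3) | ant2:(3,2)->N->(2,2)
  grid max=3 at (3,2)
Step 3: ant0:(0,1)->E->(0,2) | ant1:(0,3)->S->(1,3) | ant2:(2,2)->S->(3,2)
  grid max=4 at (3,2)
Step 4: ant0:(0,2)->E->(0,3) | ant1:(1,3)->N->(0,3) | ant2:(3,2)->N->(2,2)
  grid max=3 at (0,3)
Step 5: ant0:(0,3)->S->(1,3) | ant1:(0,3)->S->(1,3) | ant2:(2,2)->S->(3,2)
  grid max=4 at (3,2)
Step 6: ant0:(1,3)->N->(0,3) | ant1:(1,3)->N->(0,3) | ant2:(3,2)->N->(2,2)
  grid max=5 at (0,3)
Final grid:
  0 0 0 5
  0 0 0 2
  0 0 1 0
  0 0 3 0
Max pheromone 5 at (0,3)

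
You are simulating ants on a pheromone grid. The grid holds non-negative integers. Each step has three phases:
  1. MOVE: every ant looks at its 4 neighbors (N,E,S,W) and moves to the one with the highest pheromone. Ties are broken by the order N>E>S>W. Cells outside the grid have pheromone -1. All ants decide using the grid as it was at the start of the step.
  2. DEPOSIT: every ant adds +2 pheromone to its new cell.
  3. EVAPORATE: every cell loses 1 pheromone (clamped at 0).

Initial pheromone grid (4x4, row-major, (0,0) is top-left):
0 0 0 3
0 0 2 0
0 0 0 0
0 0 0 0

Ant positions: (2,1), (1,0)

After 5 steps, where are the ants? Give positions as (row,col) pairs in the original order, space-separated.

Step 1: ant0:(2,1)->N->(1,1) | ant1:(1,0)->N->(0,0)
  grid max=2 at (0,3)
Step 2: ant0:(1,1)->E->(1,2) | ant1:(0,0)->E->(0,1)
  grid max=2 at (1,2)
Step 3: ant0:(1,2)->N->(0,2) | ant1:(0,1)->E->(0,2)
  grid max=3 at (0,2)
Step 4: ant0:(0,2)->S->(1,2) | ant1:(0,2)->S->(1,2)
  grid max=4 at (1,2)
Step 5: ant0:(1,2)->N->(0,2) | ant1:(1,2)->N->(0,2)
  grid max=5 at (0,2)

(0,2) (0,2)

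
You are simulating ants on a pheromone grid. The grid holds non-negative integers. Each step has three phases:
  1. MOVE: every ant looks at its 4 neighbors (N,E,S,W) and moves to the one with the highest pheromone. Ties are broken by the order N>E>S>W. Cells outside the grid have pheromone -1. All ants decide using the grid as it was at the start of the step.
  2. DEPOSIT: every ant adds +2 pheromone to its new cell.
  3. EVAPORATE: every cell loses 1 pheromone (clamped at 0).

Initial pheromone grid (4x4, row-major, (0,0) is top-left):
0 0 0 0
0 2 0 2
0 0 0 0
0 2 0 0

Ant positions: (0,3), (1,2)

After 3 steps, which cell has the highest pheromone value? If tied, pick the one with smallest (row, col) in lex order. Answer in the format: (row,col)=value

Step 1: ant0:(0,3)->S->(1,3) | ant1:(1,2)->E->(1,3)
  grid max=5 at (1,3)
Step 2: ant0:(1,3)->N->(0,3) | ant1:(1,3)->N->(0,3)
  grid max=4 at (1,3)
Step 3: ant0:(0,3)->S->(1,3) | ant1:(0,3)->S->(1,3)
  grid max=7 at (1,3)
Final grid:
  0 0 0 2
  0 0 0 7
  0 0 0 0
  0 0 0 0
Max pheromone 7 at (1,3)

Answer: (1,3)=7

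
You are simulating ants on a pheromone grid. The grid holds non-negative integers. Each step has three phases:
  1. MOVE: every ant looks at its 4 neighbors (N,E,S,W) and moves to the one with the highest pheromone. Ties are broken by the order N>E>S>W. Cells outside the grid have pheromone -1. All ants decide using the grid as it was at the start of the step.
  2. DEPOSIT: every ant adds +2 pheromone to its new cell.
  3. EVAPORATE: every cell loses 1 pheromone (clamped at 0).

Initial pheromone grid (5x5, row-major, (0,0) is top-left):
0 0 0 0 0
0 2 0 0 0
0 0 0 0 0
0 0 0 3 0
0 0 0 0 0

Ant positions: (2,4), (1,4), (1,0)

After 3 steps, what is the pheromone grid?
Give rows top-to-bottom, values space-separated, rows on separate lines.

After step 1: ants at (1,4),(0,4),(1,1)
  0 0 0 0 1
  0 3 0 0 1
  0 0 0 0 0
  0 0 0 2 0
  0 0 0 0 0
After step 2: ants at (0,4),(1,4),(0,1)
  0 1 0 0 2
  0 2 0 0 2
  0 0 0 0 0
  0 0 0 1 0
  0 0 0 0 0
After step 3: ants at (1,4),(0,4),(1,1)
  0 0 0 0 3
  0 3 0 0 3
  0 0 0 0 0
  0 0 0 0 0
  0 0 0 0 0

0 0 0 0 3
0 3 0 0 3
0 0 0 0 0
0 0 0 0 0
0 0 0 0 0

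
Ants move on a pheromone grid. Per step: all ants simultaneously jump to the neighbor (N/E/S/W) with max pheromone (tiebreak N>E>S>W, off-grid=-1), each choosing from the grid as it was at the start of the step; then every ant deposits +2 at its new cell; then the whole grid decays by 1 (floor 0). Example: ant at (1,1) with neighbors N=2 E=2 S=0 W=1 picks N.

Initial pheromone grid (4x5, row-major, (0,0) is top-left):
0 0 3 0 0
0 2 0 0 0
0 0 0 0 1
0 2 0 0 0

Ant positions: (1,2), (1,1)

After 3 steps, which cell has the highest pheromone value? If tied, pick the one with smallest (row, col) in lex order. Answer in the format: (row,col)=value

Answer: (0,2)=6

Derivation:
Step 1: ant0:(1,2)->N->(0,2) | ant1:(1,1)->N->(0,1)
  grid max=4 at (0,2)
Step 2: ant0:(0,2)->W->(0,1) | ant1:(0,1)->E->(0,2)
  grid max=5 at (0,2)
Step 3: ant0:(0,1)->E->(0,2) | ant1:(0,2)->W->(0,1)
  grid max=6 at (0,2)
Final grid:
  0 3 6 0 0
  0 0 0 0 0
  0 0 0 0 0
  0 0 0 0 0
Max pheromone 6 at (0,2)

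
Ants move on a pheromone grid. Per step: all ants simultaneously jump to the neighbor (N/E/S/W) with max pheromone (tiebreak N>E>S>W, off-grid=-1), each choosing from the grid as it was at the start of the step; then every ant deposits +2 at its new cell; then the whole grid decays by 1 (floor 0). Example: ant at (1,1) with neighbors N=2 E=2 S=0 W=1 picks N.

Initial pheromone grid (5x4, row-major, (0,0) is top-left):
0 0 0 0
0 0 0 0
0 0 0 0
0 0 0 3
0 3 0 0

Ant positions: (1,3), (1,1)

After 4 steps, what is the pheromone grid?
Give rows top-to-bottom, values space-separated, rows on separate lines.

After step 1: ants at (0,3),(0,1)
  0 1 0 1
  0 0 0 0
  0 0 0 0
  0 0 0 2
  0 2 0 0
After step 2: ants at (1,3),(0,2)
  0 0 1 0
  0 0 0 1
  0 0 0 0
  0 0 0 1
  0 1 0 0
After step 3: ants at (0,3),(0,3)
  0 0 0 3
  0 0 0 0
  0 0 0 0
  0 0 0 0
  0 0 0 0
After step 4: ants at (1,3),(1,3)
  0 0 0 2
  0 0 0 3
  0 0 0 0
  0 0 0 0
  0 0 0 0

0 0 0 2
0 0 0 3
0 0 0 0
0 0 0 0
0 0 0 0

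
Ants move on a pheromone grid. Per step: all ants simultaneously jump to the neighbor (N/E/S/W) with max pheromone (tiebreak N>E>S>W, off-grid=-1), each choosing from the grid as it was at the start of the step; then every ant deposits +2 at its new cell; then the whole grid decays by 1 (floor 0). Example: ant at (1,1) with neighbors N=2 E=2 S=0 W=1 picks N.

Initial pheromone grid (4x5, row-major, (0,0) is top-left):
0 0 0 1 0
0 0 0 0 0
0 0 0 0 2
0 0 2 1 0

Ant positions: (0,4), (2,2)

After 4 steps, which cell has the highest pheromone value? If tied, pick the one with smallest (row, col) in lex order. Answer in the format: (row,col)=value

Answer: (3,2)=2

Derivation:
Step 1: ant0:(0,4)->W->(0,3) | ant1:(2,2)->S->(3,2)
  grid max=3 at (3,2)
Step 2: ant0:(0,3)->E->(0,4) | ant1:(3,2)->N->(2,2)
  grid max=2 at (3,2)
Step 3: ant0:(0,4)->W->(0,3) | ant1:(2,2)->S->(3,2)
  grid max=3 at (3,2)
Step 4: ant0:(0,3)->E->(0,4) | ant1:(3,2)->N->(2,2)
  grid max=2 at (3,2)
Final grid:
  0 0 0 1 1
  0 0 0 0 0
  0 0 1 0 0
  0 0 2 0 0
Max pheromone 2 at (3,2)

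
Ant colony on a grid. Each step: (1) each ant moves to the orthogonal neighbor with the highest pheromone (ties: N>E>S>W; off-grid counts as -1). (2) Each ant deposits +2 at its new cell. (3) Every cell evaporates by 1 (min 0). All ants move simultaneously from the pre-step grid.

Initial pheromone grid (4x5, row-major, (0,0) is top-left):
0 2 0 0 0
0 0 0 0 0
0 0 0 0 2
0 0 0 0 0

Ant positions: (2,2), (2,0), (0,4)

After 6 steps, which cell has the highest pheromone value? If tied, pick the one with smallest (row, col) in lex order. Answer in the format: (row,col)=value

Answer: (2,4)=4

Derivation:
Step 1: ant0:(2,2)->N->(1,2) | ant1:(2,0)->N->(1,0) | ant2:(0,4)->S->(1,4)
  grid max=1 at (0,1)
Step 2: ant0:(1,2)->N->(0,2) | ant1:(1,0)->N->(0,0) | ant2:(1,4)->S->(2,4)
  grid max=2 at (2,4)
Step 3: ant0:(0,2)->E->(0,3) | ant1:(0,0)->E->(0,1) | ant2:(2,4)->N->(1,4)
  grid max=1 at (0,1)
Step 4: ant0:(0,3)->E->(0,4) | ant1:(0,1)->E->(0,2) | ant2:(1,4)->S->(2,4)
  grid max=2 at (2,4)
Step 5: ant0:(0,4)->S->(1,4) | ant1:(0,2)->E->(0,3) | ant2:(2,4)->N->(1,4)
  grid max=3 at (1,4)
Step 6: ant0:(1,4)->S->(2,4) | ant1:(0,3)->E->(0,4) | ant2:(1,4)->S->(2,4)
  grid max=4 at (2,4)
Final grid:
  0 0 0 0 1
  0 0 0 0 2
  0 0 0 0 4
  0 0 0 0 0
Max pheromone 4 at (2,4)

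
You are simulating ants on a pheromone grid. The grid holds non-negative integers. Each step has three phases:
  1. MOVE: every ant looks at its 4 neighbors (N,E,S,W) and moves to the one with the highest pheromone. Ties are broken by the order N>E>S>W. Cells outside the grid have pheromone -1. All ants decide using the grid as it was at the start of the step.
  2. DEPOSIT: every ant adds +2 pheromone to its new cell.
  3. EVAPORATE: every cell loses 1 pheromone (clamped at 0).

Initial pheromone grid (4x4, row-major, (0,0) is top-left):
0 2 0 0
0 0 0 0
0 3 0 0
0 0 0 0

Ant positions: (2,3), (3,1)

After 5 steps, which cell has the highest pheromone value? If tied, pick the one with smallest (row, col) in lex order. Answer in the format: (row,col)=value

Answer: (2,1)=4

Derivation:
Step 1: ant0:(2,3)->N->(1,3) | ant1:(3,1)->N->(2,1)
  grid max=4 at (2,1)
Step 2: ant0:(1,3)->N->(0,3) | ant1:(2,1)->N->(1,1)
  grid max=3 at (2,1)
Step 3: ant0:(0,3)->S->(1,3) | ant1:(1,1)->S->(2,1)
  grid max=4 at (2,1)
Step 4: ant0:(1,3)->N->(0,3) | ant1:(2,1)->N->(1,1)
  grid max=3 at (2,1)
Step 5: ant0:(0,3)->S->(1,3) | ant1:(1,1)->S->(2,1)
  grid max=4 at (2,1)
Final grid:
  0 0 0 0
  0 0 0 1
  0 4 0 0
  0 0 0 0
Max pheromone 4 at (2,1)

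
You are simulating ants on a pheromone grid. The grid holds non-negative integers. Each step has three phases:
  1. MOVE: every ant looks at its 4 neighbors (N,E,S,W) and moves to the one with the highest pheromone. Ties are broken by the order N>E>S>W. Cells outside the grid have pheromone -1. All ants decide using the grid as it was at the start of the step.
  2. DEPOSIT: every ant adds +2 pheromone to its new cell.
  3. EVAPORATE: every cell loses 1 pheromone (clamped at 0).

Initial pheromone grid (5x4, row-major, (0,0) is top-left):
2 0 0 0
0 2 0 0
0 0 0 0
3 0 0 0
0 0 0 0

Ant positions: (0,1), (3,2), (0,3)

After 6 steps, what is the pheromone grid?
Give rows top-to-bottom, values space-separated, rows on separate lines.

After step 1: ants at (1,1),(2,2),(1,3)
  1 0 0 0
  0 3 0 1
  0 0 1 0
  2 0 0 0
  0 0 0 0
After step 2: ants at (0,1),(1,2),(0,3)
  0 1 0 1
  0 2 1 0
  0 0 0 0
  1 0 0 0
  0 0 0 0
After step 3: ants at (1,1),(1,1),(1,3)
  0 0 0 0
  0 5 0 1
  0 0 0 0
  0 0 0 0
  0 0 0 0
After step 4: ants at (0,1),(0,1),(0,3)
  0 3 0 1
  0 4 0 0
  0 0 0 0
  0 0 0 0
  0 0 0 0
After step 5: ants at (1,1),(1,1),(1,3)
  0 2 0 0
  0 7 0 1
  0 0 0 0
  0 0 0 0
  0 0 0 0
After step 6: ants at (0,1),(0,1),(0,3)
  0 5 0 1
  0 6 0 0
  0 0 0 0
  0 0 0 0
  0 0 0 0

0 5 0 1
0 6 0 0
0 0 0 0
0 0 0 0
0 0 0 0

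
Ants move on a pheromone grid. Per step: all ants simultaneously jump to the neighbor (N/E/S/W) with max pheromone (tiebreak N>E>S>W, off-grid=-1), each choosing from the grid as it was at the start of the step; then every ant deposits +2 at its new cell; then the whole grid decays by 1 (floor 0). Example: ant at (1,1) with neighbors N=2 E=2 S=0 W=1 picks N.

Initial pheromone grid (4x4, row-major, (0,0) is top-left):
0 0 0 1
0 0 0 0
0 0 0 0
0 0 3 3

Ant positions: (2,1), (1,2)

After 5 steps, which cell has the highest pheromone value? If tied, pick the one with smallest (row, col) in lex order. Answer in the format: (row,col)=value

Answer: (1,3)=3

Derivation:
Step 1: ant0:(2,1)->N->(1,1) | ant1:(1,2)->N->(0,2)
  grid max=2 at (3,2)
Step 2: ant0:(1,1)->N->(0,1) | ant1:(0,2)->E->(0,3)
  grid max=1 at (0,1)
Step 3: ant0:(0,1)->E->(0,2) | ant1:(0,3)->S->(1,3)
  grid max=1 at (0,2)
Step 4: ant0:(0,2)->E->(0,3) | ant1:(1,3)->N->(0,3)
  grid max=3 at (0,3)
Step 5: ant0:(0,3)->S->(1,3) | ant1:(0,3)->S->(1,3)
  grid max=3 at (1,3)
Final grid:
  0 0 0 2
  0 0 0 3
  0 0 0 0
  0 0 0 0
Max pheromone 3 at (1,3)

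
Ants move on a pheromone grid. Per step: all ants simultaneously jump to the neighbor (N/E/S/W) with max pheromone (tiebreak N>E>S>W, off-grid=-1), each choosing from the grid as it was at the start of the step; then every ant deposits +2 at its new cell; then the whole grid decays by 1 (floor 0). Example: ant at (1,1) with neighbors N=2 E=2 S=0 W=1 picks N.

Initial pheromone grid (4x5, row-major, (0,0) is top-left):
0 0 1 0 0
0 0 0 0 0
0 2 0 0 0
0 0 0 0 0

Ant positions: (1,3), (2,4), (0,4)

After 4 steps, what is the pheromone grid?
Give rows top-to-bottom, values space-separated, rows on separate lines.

After step 1: ants at (0,3),(1,4),(1,4)
  0 0 0 1 0
  0 0 0 0 3
  0 1 0 0 0
  0 0 0 0 0
After step 2: ants at (0,4),(0,4),(0,4)
  0 0 0 0 5
  0 0 0 0 2
  0 0 0 0 0
  0 0 0 0 0
After step 3: ants at (1,4),(1,4),(1,4)
  0 0 0 0 4
  0 0 0 0 7
  0 0 0 0 0
  0 0 0 0 0
After step 4: ants at (0,4),(0,4),(0,4)
  0 0 0 0 9
  0 0 0 0 6
  0 0 0 0 0
  0 0 0 0 0

0 0 0 0 9
0 0 0 0 6
0 0 0 0 0
0 0 0 0 0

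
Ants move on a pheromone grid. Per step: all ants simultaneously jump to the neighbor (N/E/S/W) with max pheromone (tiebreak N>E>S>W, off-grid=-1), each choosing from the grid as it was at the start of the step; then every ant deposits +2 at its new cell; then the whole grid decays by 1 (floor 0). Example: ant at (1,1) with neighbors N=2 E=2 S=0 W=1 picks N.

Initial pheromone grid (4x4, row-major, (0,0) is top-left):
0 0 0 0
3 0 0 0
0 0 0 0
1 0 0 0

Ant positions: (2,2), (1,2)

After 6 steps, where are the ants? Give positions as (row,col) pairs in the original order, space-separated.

Step 1: ant0:(2,2)->N->(1,2) | ant1:(1,2)->N->(0,2)
  grid max=2 at (1,0)
Step 2: ant0:(1,2)->N->(0,2) | ant1:(0,2)->S->(1,2)
  grid max=2 at (0,2)
Step 3: ant0:(0,2)->S->(1,2) | ant1:(1,2)->N->(0,2)
  grid max=3 at (0,2)
Step 4: ant0:(1,2)->N->(0,2) | ant1:(0,2)->S->(1,2)
  grid max=4 at (0,2)
Step 5: ant0:(0,2)->S->(1,2) | ant1:(1,2)->N->(0,2)
  grid max=5 at (0,2)
Step 6: ant0:(1,2)->N->(0,2) | ant1:(0,2)->S->(1,2)
  grid max=6 at (0,2)

(0,2) (1,2)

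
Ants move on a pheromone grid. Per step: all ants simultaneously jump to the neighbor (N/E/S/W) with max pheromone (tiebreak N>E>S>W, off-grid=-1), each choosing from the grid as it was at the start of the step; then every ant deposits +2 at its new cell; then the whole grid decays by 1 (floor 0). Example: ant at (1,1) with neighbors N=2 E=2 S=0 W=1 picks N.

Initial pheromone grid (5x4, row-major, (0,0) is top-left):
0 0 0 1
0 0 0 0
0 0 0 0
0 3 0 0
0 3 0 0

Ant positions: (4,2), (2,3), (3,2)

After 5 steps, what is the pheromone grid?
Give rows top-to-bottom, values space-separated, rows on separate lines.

After step 1: ants at (4,1),(1,3),(3,1)
  0 0 0 0
  0 0 0 1
  0 0 0 0
  0 4 0 0
  0 4 0 0
After step 2: ants at (3,1),(0,3),(4,1)
  0 0 0 1
  0 0 0 0
  0 0 0 0
  0 5 0 0
  0 5 0 0
After step 3: ants at (4,1),(1,3),(3,1)
  0 0 0 0
  0 0 0 1
  0 0 0 0
  0 6 0 0
  0 6 0 0
After step 4: ants at (3,1),(0,3),(4,1)
  0 0 0 1
  0 0 0 0
  0 0 0 0
  0 7 0 0
  0 7 0 0
After step 5: ants at (4,1),(1,3),(3,1)
  0 0 0 0
  0 0 0 1
  0 0 0 0
  0 8 0 0
  0 8 0 0

0 0 0 0
0 0 0 1
0 0 0 0
0 8 0 0
0 8 0 0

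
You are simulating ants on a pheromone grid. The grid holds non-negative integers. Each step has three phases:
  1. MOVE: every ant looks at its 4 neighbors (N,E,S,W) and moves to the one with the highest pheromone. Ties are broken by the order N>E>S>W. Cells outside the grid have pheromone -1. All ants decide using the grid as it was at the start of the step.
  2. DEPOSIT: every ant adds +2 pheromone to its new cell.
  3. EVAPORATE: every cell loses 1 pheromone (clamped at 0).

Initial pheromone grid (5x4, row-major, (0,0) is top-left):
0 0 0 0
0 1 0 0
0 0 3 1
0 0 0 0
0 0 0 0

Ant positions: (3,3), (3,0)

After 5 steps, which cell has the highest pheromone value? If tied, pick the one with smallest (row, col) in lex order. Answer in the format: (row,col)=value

Step 1: ant0:(3,3)->N->(2,3) | ant1:(3,0)->N->(2,0)
  grid max=2 at (2,2)
Step 2: ant0:(2,3)->W->(2,2) | ant1:(2,0)->N->(1,0)
  grid max=3 at (2,2)
Step 3: ant0:(2,2)->E->(2,3) | ant1:(1,0)->N->(0,0)
  grid max=2 at (2,2)
Step 4: ant0:(2,3)->W->(2,2) | ant1:(0,0)->E->(0,1)
  grid max=3 at (2,2)
Step 5: ant0:(2,2)->E->(2,3) | ant1:(0,1)->E->(0,2)
  grid max=2 at (2,2)
Final grid:
  0 0 1 0
  0 0 0 0
  0 0 2 2
  0 0 0 0
  0 0 0 0
Max pheromone 2 at (2,2)

Answer: (2,2)=2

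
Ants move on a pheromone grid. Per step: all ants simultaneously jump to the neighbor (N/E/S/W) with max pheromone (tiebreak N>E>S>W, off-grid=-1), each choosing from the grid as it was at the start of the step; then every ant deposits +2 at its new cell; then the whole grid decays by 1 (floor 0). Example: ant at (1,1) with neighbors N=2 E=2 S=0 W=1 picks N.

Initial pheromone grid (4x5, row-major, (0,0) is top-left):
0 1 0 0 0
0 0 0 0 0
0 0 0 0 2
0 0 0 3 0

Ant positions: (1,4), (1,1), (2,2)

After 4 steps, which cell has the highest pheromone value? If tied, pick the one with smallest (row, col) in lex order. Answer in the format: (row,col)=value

Answer: (0,2)=5

Derivation:
Step 1: ant0:(1,4)->S->(2,4) | ant1:(1,1)->N->(0,1) | ant2:(2,2)->N->(1,2)
  grid max=3 at (2,4)
Step 2: ant0:(2,4)->N->(1,4) | ant1:(0,1)->E->(0,2) | ant2:(1,2)->N->(0,2)
  grid max=3 at (0,2)
Step 3: ant0:(1,4)->S->(2,4) | ant1:(0,2)->W->(0,1) | ant2:(0,2)->W->(0,1)
  grid max=4 at (0,1)
Step 4: ant0:(2,4)->N->(1,4) | ant1:(0,1)->E->(0,2) | ant2:(0,1)->E->(0,2)
  grid max=5 at (0,2)
Final grid:
  0 3 5 0 0
  0 0 0 0 1
  0 0 0 0 2
  0 0 0 0 0
Max pheromone 5 at (0,2)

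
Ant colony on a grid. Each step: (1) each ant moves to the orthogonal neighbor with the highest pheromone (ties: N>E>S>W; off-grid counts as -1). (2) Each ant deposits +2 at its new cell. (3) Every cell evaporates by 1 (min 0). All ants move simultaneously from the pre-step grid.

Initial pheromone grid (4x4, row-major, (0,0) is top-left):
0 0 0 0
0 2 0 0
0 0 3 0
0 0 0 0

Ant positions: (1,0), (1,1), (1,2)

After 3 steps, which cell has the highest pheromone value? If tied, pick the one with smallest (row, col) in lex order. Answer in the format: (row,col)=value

Answer: (1,1)=7

Derivation:
Step 1: ant0:(1,0)->E->(1,1) | ant1:(1,1)->N->(0,1) | ant2:(1,2)->S->(2,2)
  grid max=4 at (2,2)
Step 2: ant0:(1,1)->N->(0,1) | ant1:(0,1)->S->(1,1) | ant2:(2,2)->N->(1,2)
  grid max=4 at (1,1)
Step 3: ant0:(0,1)->S->(1,1) | ant1:(1,1)->N->(0,1) | ant2:(1,2)->W->(1,1)
  grid max=7 at (1,1)
Final grid:
  0 3 0 0
  0 7 0 0
  0 0 2 0
  0 0 0 0
Max pheromone 7 at (1,1)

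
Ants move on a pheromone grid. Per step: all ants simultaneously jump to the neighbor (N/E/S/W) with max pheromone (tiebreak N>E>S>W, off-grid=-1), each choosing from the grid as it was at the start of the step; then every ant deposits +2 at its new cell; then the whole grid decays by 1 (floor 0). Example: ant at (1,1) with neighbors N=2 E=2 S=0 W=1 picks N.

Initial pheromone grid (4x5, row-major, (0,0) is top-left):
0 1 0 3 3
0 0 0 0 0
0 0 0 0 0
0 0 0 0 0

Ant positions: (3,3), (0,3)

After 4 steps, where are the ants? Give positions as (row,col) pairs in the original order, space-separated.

Step 1: ant0:(3,3)->N->(2,3) | ant1:(0,3)->E->(0,4)
  grid max=4 at (0,4)
Step 2: ant0:(2,3)->N->(1,3) | ant1:(0,4)->W->(0,3)
  grid max=3 at (0,3)
Step 3: ant0:(1,3)->N->(0,3) | ant1:(0,3)->E->(0,4)
  grid max=4 at (0,3)
Step 4: ant0:(0,3)->E->(0,4) | ant1:(0,4)->W->(0,3)
  grid max=5 at (0,3)

(0,4) (0,3)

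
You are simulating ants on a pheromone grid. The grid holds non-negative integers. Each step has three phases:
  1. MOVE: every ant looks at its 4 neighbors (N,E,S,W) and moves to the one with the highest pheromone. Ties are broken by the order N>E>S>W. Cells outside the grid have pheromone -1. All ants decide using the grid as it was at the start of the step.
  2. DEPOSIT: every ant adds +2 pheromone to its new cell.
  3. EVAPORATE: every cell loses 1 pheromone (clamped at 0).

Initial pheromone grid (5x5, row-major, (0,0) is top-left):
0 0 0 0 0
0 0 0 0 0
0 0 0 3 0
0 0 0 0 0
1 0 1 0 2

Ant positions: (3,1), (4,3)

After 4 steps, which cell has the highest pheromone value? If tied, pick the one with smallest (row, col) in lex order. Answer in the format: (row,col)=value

Answer: (4,4)=2

Derivation:
Step 1: ant0:(3,1)->N->(2,1) | ant1:(4,3)->E->(4,4)
  grid max=3 at (4,4)
Step 2: ant0:(2,1)->N->(1,1) | ant1:(4,4)->N->(3,4)
  grid max=2 at (4,4)
Step 3: ant0:(1,1)->N->(0,1) | ant1:(3,4)->S->(4,4)
  grid max=3 at (4,4)
Step 4: ant0:(0,1)->E->(0,2) | ant1:(4,4)->N->(3,4)
  grid max=2 at (4,4)
Final grid:
  0 0 1 0 0
  0 0 0 0 0
  0 0 0 0 0
  0 0 0 0 1
  0 0 0 0 2
Max pheromone 2 at (4,4)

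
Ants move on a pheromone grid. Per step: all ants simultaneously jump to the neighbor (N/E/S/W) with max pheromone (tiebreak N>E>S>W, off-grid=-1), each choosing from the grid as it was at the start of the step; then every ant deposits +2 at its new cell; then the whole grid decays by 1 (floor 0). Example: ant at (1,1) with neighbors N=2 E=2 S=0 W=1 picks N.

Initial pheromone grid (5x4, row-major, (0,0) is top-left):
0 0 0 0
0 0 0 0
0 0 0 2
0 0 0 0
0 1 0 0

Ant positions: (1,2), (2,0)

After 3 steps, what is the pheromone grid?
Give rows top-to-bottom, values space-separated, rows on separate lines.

After step 1: ants at (0,2),(1,0)
  0 0 1 0
  1 0 0 0
  0 0 0 1
  0 0 0 0
  0 0 0 0
After step 2: ants at (0,3),(0,0)
  1 0 0 1
  0 0 0 0
  0 0 0 0
  0 0 0 0
  0 0 0 0
After step 3: ants at (1,3),(0,1)
  0 1 0 0
  0 0 0 1
  0 0 0 0
  0 0 0 0
  0 0 0 0

0 1 0 0
0 0 0 1
0 0 0 0
0 0 0 0
0 0 0 0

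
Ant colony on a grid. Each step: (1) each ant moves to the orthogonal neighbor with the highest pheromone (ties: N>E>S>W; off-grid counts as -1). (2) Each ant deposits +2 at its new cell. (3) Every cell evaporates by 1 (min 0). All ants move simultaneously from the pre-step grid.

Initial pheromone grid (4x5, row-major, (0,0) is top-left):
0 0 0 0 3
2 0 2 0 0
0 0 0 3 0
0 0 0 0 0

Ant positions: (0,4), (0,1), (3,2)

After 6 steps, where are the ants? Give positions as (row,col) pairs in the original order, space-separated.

Step 1: ant0:(0,4)->S->(1,4) | ant1:(0,1)->E->(0,2) | ant2:(3,2)->N->(2,2)
  grid max=2 at (0,4)
Step 2: ant0:(1,4)->N->(0,4) | ant1:(0,2)->S->(1,2) | ant2:(2,2)->E->(2,3)
  grid max=3 at (0,4)
Step 3: ant0:(0,4)->S->(1,4) | ant1:(1,2)->N->(0,2) | ant2:(2,3)->N->(1,3)
  grid max=2 at (0,4)
Step 4: ant0:(1,4)->N->(0,4) | ant1:(0,2)->S->(1,2) | ant2:(1,3)->S->(2,3)
  grid max=3 at (0,4)
Step 5: ant0:(0,4)->S->(1,4) | ant1:(1,2)->N->(0,2) | ant2:(2,3)->N->(1,3)
  grid max=2 at (0,4)
Step 6: ant0:(1,4)->N->(0,4) | ant1:(0,2)->S->(1,2) | ant2:(1,3)->S->(2,3)
  grid max=3 at (0,4)

(0,4) (1,2) (2,3)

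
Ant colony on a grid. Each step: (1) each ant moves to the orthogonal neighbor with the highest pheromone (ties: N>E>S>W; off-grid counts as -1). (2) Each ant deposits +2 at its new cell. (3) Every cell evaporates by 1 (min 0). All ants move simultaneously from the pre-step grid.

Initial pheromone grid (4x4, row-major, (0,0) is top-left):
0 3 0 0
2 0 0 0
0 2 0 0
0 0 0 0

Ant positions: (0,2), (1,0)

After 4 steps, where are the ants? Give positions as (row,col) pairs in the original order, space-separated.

Step 1: ant0:(0,2)->W->(0,1) | ant1:(1,0)->N->(0,0)
  grid max=4 at (0,1)
Step 2: ant0:(0,1)->W->(0,0) | ant1:(0,0)->E->(0,1)
  grid max=5 at (0,1)
Step 3: ant0:(0,0)->E->(0,1) | ant1:(0,1)->W->(0,0)
  grid max=6 at (0,1)
Step 4: ant0:(0,1)->W->(0,0) | ant1:(0,0)->E->(0,1)
  grid max=7 at (0,1)

(0,0) (0,1)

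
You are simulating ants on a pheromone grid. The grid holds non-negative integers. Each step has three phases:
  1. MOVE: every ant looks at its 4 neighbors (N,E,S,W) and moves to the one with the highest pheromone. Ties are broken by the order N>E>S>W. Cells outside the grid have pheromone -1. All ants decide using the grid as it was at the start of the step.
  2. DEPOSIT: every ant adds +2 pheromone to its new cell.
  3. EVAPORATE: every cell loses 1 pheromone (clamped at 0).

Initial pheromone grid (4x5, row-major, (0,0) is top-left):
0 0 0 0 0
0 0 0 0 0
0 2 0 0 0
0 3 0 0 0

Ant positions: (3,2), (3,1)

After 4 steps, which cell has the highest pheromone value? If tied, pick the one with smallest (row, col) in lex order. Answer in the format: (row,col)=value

Answer: (3,1)=7

Derivation:
Step 1: ant0:(3,2)->W->(3,1) | ant1:(3,1)->N->(2,1)
  grid max=4 at (3,1)
Step 2: ant0:(3,1)->N->(2,1) | ant1:(2,1)->S->(3,1)
  grid max=5 at (3,1)
Step 3: ant0:(2,1)->S->(3,1) | ant1:(3,1)->N->(2,1)
  grid max=6 at (3,1)
Step 4: ant0:(3,1)->N->(2,1) | ant1:(2,1)->S->(3,1)
  grid max=7 at (3,1)
Final grid:
  0 0 0 0 0
  0 0 0 0 0
  0 6 0 0 0
  0 7 0 0 0
Max pheromone 7 at (3,1)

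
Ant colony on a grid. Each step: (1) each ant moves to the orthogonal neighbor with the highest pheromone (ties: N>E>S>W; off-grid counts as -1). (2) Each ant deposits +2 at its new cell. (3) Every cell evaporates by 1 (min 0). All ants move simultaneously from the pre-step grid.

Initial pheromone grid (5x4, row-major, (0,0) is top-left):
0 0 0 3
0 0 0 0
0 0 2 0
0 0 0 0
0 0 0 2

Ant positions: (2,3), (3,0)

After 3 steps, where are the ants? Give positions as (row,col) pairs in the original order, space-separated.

Step 1: ant0:(2,3)->W->(2,2) | ant1:(3,0)->N->(2,0)
  grid max=3 at (2,2)
Step 2: ant0:(2,2)->N->(1,2) | ant1:(2,0)->N->(1,0)
  grid max=2 at (2,2)
Step 3: ant0:(1,2)->S->(2,2) | ant1:(1,0)->N->(0,0)
  grid max=3 at (2,2)

(2,2) (0,0)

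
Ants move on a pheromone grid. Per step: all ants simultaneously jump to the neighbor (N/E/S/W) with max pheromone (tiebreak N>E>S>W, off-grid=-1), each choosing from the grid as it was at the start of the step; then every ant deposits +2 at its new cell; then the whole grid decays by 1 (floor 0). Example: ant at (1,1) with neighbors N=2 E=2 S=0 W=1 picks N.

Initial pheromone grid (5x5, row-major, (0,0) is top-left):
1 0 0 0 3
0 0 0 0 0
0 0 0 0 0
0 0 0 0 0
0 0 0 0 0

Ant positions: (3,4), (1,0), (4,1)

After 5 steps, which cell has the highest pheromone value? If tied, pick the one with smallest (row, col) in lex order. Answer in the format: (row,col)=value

Step 1: ant0:(3,4)->N->(2,4) | ant1:(1,0)->N->(0,0) | ant2:(4,1)->N->(3,1)
  grid max=2 at (0,0)
Step 2: ant0:(2,4)->N->(1,4) | ant1:(0,0)->E->(0,1) | ant2:(3,1)->N->(2,1)
  grid max=1 at (0,0)
Step 3: ant0:(1,4)->N->(0,4) | ant1:(0,1)->W->(0,0) | ant2:(2,1)->N->(1,1)
  grid max=2 at (0,0)
Step 4: ant0:(0,4)->S->(1,4) | ant1:(0,0)->E->(0,1) | ant2:(1,1)->N->(0,1)
  grid max=3 at (0,1)
Step 5: ant0:(1,4)->N->(0,4) | ant1:(0,1)->W->(0,0) | ant2:(0,1)->W->(0,0)
  grid max=4 at (0,0)
Final grid:
  4 2 0 0 2
  0 0 0 0 0
  0 0 0 0 0
  0 0 0 0 0
  0 0 0 0 0
Max pheromone 4 at (0,0)

Answer: (0,0)=4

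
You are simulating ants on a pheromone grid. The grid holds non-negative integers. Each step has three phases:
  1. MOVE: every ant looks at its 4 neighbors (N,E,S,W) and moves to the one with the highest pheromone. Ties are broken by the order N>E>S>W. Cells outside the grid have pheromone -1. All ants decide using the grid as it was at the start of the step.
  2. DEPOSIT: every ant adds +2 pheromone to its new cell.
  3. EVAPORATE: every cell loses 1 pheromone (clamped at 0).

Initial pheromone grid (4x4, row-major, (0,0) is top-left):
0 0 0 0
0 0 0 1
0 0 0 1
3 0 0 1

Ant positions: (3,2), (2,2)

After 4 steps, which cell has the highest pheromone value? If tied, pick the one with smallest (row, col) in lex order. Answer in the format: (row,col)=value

Step 1: ant0:(3,2)->E->(3,3) | ant1:(2,2)->E->(2,3)
  grid max=2 at (2,3)
Step 2: ant0:(3,3)->N->(2,3) | ant1:(2,3)->S->(3,3)
  grid max=3 at (2,3)
Step 3: ant0:(2,3)->S->(3,3) | ant1:(3,3)->N->(2,3)
  grid max=4 at (2,3)
Step 4: ant0:(3,3)->N->(2,3) | ant1:(2,3)->S->(3,3)
  grid max=5 at (2,3)
Final grid:
  0 0 0 0
  0 0 0 0
  0 0 0 5
  0 0 0 5
Max pheromone 5 at (2,3)

Answer: (2,3)=5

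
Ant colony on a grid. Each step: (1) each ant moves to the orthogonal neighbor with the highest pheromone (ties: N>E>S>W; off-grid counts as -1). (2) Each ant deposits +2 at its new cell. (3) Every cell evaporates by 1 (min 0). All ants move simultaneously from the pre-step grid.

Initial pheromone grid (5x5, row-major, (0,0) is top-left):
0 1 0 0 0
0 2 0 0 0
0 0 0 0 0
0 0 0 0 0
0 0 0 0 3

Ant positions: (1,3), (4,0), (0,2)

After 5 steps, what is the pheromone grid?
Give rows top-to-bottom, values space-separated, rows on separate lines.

After step 1: ants at (0,3),(3,0),(0,1)
  0 2 0 1 0
  0 1 0 0 0
  0 0 0 0 0
  1 0 0 0 0
  0 0 0 0 2
After step 2: ants at (0,4),(2,0),(1,1)
  0 1 0 0 1
  0 2 0 0 0
  1 0 0 0 0
  0 0 0 0 0
  0 0 0 0 1
After step 3: ants at (1,4),(1,0),(0,1)
  0 2 0 0 0
  1 1 0 0 1
  0 0 0 0 0
  0 0 0 0 0
  0 0 0 0 0
After step 4: ants at (0,4),(1,1),(1,1)
  0 1 0 0 1
  0 4 0 0 0
  0 0 0 0 0
  0 0 0 0 0
  0 0 0 0 0
After step 5: ants at (1,4),(0,1),(0,1)
  0 4 0 0 0
  0 3 0 0 1
  0 0 0 0 0
  0 0 0 0 0
  0 0 0 0 0

0 4 0 0 0
0 3 0 0 1
0 0 0 0 0
0 0 0 0 0
0 0 0 0 0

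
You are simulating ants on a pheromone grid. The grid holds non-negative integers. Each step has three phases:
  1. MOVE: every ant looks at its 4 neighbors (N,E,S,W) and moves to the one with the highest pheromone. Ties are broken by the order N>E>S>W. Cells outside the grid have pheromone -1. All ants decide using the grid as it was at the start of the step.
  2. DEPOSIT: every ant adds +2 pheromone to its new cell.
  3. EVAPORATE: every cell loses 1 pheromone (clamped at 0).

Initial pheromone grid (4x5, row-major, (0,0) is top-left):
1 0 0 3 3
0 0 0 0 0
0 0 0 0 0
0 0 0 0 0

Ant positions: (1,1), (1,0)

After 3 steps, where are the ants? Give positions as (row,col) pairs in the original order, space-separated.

Step 1: ant0:(1,1)->N->(0,1) | ant1:(1,0)->N->(0,0)
  grid max=2 at (0,0)
Step 2: ant0:(0,1)->W->(0,0) | ant1:(0,0)->E->(0,1)
  grid max=3 at (0,0)
Step 3: ant0:(0,0)->E->(0,1) | ant1:(0,1)->W->(0,0)
  grid max=4 at (0,0)

(0,1) (0,0)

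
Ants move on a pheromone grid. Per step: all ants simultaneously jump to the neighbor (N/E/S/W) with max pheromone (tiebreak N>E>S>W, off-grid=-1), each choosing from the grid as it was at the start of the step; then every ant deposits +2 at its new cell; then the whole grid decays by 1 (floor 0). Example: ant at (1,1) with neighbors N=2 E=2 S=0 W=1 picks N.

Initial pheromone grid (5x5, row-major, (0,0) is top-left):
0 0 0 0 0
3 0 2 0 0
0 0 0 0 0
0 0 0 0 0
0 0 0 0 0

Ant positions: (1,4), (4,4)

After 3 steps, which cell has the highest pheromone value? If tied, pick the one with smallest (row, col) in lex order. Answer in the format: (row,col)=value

Answer: (1,4)=2

Derivation:
Step 1: ant0:(1,4)->N->(0,4) | ant1:(4,4)->N->(3,4)
  grid max=2 at (1,0)
Step 2: ant0:(0,4)->S->(1,4) | ant1:(3,4)->N->(2,4)
  grid max=1 at (1,0)
Step 3: ant0:(1,4)->S->(2,4) | ant1:(2,4)->N->(1,4)
  grid max=2 at (1,4)
Final grid:
  0 0 0 0 0
  0 0 0 0 2
  0 0 0 0 2
  0 0 0 0 0
  0 0 0 0 0
Max pheromone 2 at (1,4)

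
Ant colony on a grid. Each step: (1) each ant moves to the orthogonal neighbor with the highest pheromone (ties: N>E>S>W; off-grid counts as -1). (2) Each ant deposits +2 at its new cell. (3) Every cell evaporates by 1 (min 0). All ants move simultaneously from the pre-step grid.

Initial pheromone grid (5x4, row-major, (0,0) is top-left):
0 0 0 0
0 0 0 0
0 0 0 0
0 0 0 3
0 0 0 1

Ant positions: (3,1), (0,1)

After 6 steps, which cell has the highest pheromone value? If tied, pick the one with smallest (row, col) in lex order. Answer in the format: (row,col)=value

Answer: (0,2)=3

Derivation:
Step 1: ant0:(3,1)->N->(2,1) | ant1:(0,1)->E->(0,2)
  grid max=2 at (3,3)
Step 2: ant0:(2,1)->N->(1,1) | ant1:(0,2)->E->(0,3)
  grid max=1 at (0,3)
Step 3: ant0:(1,1)->N->(0,1) | ant1:(0,3)->S->(1,3)
  grid max=1 at (0,1)
Step 4: ant0:(0,1)->E->(0,2) | ant1:(1,3)->N->(0,3)
  grid max=1 at (0,2)
Step 5: ant0:(0,2)->E->(0,3) | ant1:(0,3)->W->(0,2)
  grid max=2 at (0,2)
Step 6: ant0:(0,3)->W->(0,2) | ant1:(0,2)->E->(0,3)
  grid max=3 at (0,2)
Final grid:
  0 0 3 3
  0 0 0 0
  0 0 0 0
  0 0 0 0
  0 0 0 0
Max pheromone 3 at (0,2)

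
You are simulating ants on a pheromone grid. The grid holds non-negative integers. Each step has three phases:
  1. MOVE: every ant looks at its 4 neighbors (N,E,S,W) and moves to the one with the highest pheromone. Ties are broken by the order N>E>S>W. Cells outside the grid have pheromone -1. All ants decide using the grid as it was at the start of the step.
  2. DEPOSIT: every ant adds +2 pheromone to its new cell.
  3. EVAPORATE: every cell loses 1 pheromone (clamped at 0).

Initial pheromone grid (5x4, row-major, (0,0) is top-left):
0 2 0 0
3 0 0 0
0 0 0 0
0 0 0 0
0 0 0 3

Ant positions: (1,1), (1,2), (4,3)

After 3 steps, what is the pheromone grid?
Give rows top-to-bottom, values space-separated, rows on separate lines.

After step 1: ants at (1,0),(0,2),(3,3)
  0 1 1 0
  4 0 0 0
  0 0 0 0
  0 0 0 1
  0 0 0 2
After step 2: ants at (0,0),(0,1),(4,3)
  1 2 0 0
  3 0 0 0
  0 0 0 0
  0 0 0 0
  0 0 0 3
After step 3: ants at (1,0),(0,0),(3,3)
  2 1 0 0
  4 0 0 0
  0 0 0 0
  0 0 0 1
  0 0 0 2

2 1 0 0
4 0 0 0
0 0 0 0
0 0 0 1
0 0 0 2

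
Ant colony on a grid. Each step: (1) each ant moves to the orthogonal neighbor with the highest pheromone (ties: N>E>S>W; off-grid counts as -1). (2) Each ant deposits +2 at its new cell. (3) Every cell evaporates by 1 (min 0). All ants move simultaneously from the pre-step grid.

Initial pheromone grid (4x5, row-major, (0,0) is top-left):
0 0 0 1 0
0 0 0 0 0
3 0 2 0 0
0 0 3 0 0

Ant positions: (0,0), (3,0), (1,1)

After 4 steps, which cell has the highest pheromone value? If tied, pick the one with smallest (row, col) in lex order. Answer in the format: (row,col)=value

Step 1: ant0:(0,0)->E->(0,1) | ant1:(3,0)->N->(2,0) | ant2:(1,1)->N->(0,1)
  grid max=4 at (2,0)
Step 2: ant0:(0,1)->E->(0,2) | ant1:(2,0)->N->(1,0) | ant2:(0,1)->E->(0,2)
  grid max=3 at (0,2)
Step 3: ant0:(0,2)->W->(0,1) | ant1:(1,0)->S->(2,0) | ant2:(0,2)->W->(0,1)
  grid max=5 at (0,1)
Step 4: ant0:(0,1)->E->(0,2) | ant1:(2,0)->N->(1,0) | ant2:(0,1)->E->(0,2)
  grid max=5 at (0,2)
Final grid:
  0 4 5 0 0
  1 0 0 0 0
  3 0 0 0 0
  0 0 0 0 0
Max pheromone 5 at (0,2)

Answer: (0,2)=5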